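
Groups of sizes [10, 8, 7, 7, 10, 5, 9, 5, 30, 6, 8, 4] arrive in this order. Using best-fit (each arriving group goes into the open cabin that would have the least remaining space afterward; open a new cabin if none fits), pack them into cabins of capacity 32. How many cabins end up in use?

4

  10 → cabin 1 (new)  [load 10/32]
  8 → cabin 1  [load 18/32]
  7 → cabin 1  [load 25/32]
  7 → cabin 1  [load 32/32]
  10 → cabin 2 (new)  [load 10/32]
  5 → cabin 2  [load 15/32]
  9 → cabin 2  [load 24/32]
  5 → cabin 2  [load 29/32]
  30 → cabin 3 (new)  [load 30/32]
  6 → cabin 4 (new)  [load 6/32]
  8 → cabin 4  [load 14/32]
  4 → cabin 4  [load 18/32]
4 cabins opened.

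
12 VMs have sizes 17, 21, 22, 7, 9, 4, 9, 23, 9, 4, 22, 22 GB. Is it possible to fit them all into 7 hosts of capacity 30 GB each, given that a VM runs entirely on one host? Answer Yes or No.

A valid assignment using 7 hosts:
  host 1: 23 + 7 = 30
  host 2: 22 + 4 + 4 = 30
  host 3: 22 = 22
  host 4: 22 = 22
  host 5: 21 + 9 = 30
  host 6: 17 + 9 = 26
  host 7: 9 = 9
Every load is within 30 GB, so 7 hosts suffice.

Yes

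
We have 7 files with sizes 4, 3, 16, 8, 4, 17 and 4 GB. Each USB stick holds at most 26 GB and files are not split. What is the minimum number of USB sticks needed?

Total = 17 + 16 + 8 + 4 + 4 + 4 + 3 = 56 GB.
Lower bound: ⌈56/26⌉ = 3 USB sticks.
A packing using 3 USB sticks:
  USB stick 1: 17 + 8 = 25
  USB stick 2: 16 + 4 + 4 = 24
  USB stick 3: 4 + 3 = 7
This matches the lower bound, so 3 is optimal.

3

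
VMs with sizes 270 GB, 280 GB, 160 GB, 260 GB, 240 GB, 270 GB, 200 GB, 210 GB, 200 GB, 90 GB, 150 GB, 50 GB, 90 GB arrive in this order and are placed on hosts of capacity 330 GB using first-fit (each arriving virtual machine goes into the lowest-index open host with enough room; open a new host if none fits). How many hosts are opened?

  270 → host 1 (new)  [load 270/330]
  280 → host 2 (new)  [load 280/330]
  160 → host 3 (new)  [load 160/330]
  260 → host 4 (new)  [load 260/330]
  240 → host 5 (new)  [load 240/330]
  270 → host 6 (new)  [load 270/330]
  200 → host 7 (new)  [load 200/330]
  210 → host 8 (new)  [load 210/330]
  200 → host 9 (new)  [load 200/330]
  90 → host 3  [load 250/330]
  150 → host 10 (new)  [load 150/330]
  50 → host 1  [load 320/330]
  90 → host 5  [load 330/330]
10 hosts opened.

10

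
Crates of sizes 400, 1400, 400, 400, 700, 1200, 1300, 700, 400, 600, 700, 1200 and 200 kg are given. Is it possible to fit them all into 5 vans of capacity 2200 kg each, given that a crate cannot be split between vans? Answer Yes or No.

Yes

A valid assignment using 5 vans:
  van 1: 1400 + 700 = 2100
  van 2: 1300 + 700 + 200 = 2200
  van 3: 1200 + 700 = 1900
  van 4: 1200 + 600 + 400 = 2200
  van 5: 400 + 400 + 400 = 1200
Every load is within 2200 kg, so 5 vans suffice.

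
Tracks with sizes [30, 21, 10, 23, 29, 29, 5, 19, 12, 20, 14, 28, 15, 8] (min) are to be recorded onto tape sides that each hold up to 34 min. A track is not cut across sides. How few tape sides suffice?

9

Total = 30 + 29 + 29 + 28 + 23 + 21 + 20 + 19 + 15 + 14 + 12 + 10 + 8 + 5 = 263 min.
Lower bound: ⌈263/34⌉ = 8 tape sides.
A packing using 9 tape sides:
  side 1: 30 = 30
  side 2: 29 + 5 = 34
  side 3: 29 = 29
  side 4: 28 = 28
  side 5: 23 + 10 = 33
  side 6: 21 + 12 = 33
  side 7: 20 + 14 = 34
  side 8: 19 + 15 = 34
  side 9: 8 = 8
No arrangement into 8 tape sides stays within capacity, so 9 is optimal.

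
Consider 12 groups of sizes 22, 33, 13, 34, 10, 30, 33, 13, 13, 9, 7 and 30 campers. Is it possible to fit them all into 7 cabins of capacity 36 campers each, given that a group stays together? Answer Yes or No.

No

Total = 247 campers; ⌈247/36⌉ = 7.
The bound of 7 does not rule out 7, but exhaustive search shows no assignment into 7 cabins of capacity 36 campers exists — the minimum is 8.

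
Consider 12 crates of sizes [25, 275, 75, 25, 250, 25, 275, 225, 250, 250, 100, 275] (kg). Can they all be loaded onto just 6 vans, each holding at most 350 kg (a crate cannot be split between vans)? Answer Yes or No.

No

Total = 2050 kg; ⌈2050/350⌉ = 6.
7 crates each exceed half the capacity and cannot share a van, forcing at least 7 vans.
At least 7 vans are required, but only 6 are allowed.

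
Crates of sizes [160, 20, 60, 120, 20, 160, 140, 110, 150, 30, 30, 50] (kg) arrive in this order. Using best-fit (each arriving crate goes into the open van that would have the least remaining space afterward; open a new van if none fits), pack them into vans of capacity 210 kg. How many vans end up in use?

6

  160 → van 1 (new)  [load 160/210]
  20 → van 1  [load 180/210]
  60 → van 2 (new)  [load 60/210]
  120 → van 2  [load 180/210]
  20 → van 1  [load 200/210]
  160 → van 3 (new)  [load 160/210]
  140 → van 4 (new)  [load 140/210]
  110 → van 5 (new)  [load 110/210]
  150 → van 6 (new)  [load 150/210]
  30 → van 2  [load 210/210]
  30 → van 3  [load 190/210]
  50 → van 6  [load 200/210]
6 vans opened.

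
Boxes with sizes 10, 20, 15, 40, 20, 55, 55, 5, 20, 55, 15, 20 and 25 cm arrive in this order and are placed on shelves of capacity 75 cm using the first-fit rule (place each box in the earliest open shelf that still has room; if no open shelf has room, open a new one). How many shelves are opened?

6

  10 → shelf 1 (new)  [load 10/75]
  20 → shelf 1  [load 30/75]
  15 → shelf 1  [load 45/75]
  40 → shelf 2 (new)  [load 40/75]
  20 → shelf 1  [load 65/75]
  55 → shelf 3 (new)  [load 55/75]
  55 → shelf 4 (new)  [load 55/75]
  5 → shelf 1  [load 70/75]
  20 → shelf 2  [load 60/75]
  55 → shelf 5 (new)  [load 55/75]
  15 → shelf 2  [load 75/75]
  20 → shelf 3  [load 75/75]
  25 → shelf 6 (new)  [load 25/75]
6 shelves opened.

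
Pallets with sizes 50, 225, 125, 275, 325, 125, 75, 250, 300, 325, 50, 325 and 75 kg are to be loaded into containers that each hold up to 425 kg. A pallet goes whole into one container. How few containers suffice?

7

Total = 325 + 325 + 325 + 300 + 275 + 250 + 225 + 125 + 125 + 75 + 75 + 50 + 50 = 2525 kg.
Lower bound: ⌈2525/425⌉ = 6 containers.
Also, 7 pallets each exceed 425/2 kg, and no two of those can share a container, so at least 7 containers are needed.
A packing using 7 containers:
  container 1: 325 + 75 = 400
  container 2: 325 + 75 = 400
  container 3: 325 + 50 + 50 = 425
  container 4: 300 + 125 = 425
  container 5: 275 + 125 = 400
  container 6: 250 = 250
  container 7: 225 = 225
This matches the lower bound, so 7 is optimal.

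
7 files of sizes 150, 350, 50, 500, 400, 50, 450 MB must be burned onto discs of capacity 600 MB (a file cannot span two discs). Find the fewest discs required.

Total = 500 + 450 + 400 + 350 + 150 + 50 + 50 = 1950 MB.
Lower bound: ⌈1950/600⌉ = 4 discs.
A packing using 4 discs:
  disc 1: 500 + 50 + 50 = 600
  disc 2: 450 + 150 = 600
  disc 3: 400 = 400
  disc 4: 350 = 350
This matches the lower bound, so 4 is optimal.

4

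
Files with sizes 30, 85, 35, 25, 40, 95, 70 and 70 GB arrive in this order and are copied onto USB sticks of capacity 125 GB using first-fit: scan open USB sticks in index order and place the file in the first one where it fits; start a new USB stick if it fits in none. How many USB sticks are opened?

  30 → USB stick 1 (new)  [load 30/125]
  85 → USB stick 1  [load 115/125]
  35 → USB stick 2 (new)  [load 35/125]
  25 → USB stick 2  [load 60/125]
  40 → USB stick 2  [load 100/125]
  95 → USB stick 3 (new)  [load 95/125]
  70 → USB stick 4 (new)  [load 70/125]
  70 → USB stick 5 (new)  [load 70/125]
5 USB sticks opened.

5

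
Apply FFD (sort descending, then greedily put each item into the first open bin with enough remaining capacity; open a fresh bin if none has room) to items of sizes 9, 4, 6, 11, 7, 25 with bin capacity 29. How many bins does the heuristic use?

3

Sorted descending: 25, 11, 9, 7, 6, 4.
  25 → bin 1 (new)  [load 25/29]
  11 → bin 2 (new)  [load 11/29]
  9 → bin 2  [load 20/29]
  7 → bin 2  [load 27/29]
  6 → bin 3 (new)  [load 6/29]
  4 → bin 1  [load 29/29]
3 bins opened.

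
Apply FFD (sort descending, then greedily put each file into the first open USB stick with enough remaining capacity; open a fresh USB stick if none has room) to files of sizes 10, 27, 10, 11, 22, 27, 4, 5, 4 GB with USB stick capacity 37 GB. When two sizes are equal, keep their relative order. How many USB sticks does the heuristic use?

4

Sorted descending: 27, 27, 22, 11, 10, 10, 5, 4, 4.
  27 → USB stick 1 (new)  [load 27/37]
  27 → USB stick 2 (new)  [load 27/37]
  22 → USB stick 3 (new)  [load 22/37]
  11 → USB stick 3  [load 33/37]
  10 → USB stick 1  [load 37/37]
  10 → USB stick 2  [load 37/37]
  5 → USB stick 4 (new)  [load 5/37]
  4 → USB stick 3  [load 37/37]
  4 → USB stick 4  [load 9/37]
4 USB sticks opened.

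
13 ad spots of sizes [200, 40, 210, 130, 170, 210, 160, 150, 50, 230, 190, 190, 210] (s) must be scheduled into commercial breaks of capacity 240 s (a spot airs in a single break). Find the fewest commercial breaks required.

11

Total = 230 + 210 + 210 + 210 + 200 + 190 + 190 + 170 + 160 + 150 + 130 + 50 + 40 = 2140 s.
Lower bound: ⌈2140/240⌉ = 9 commercial breaks.
Also, 11 ad spots each exceed 120 s, and no two of those can share a break, so at least 11 commercial breaks are needed.
A packing using 11 commercial breaks:
  break 1: 230 = 230
  break 2: 210 = 210
  break 3: 210 = 210
  break 4: 210 = 210
  break 5: 200 + 40 = 240
  break 6: 190 + 50 = 240
  break 7: 190 = 190
  break 8: 170 = 170
  break 9: 160 = 160
  break 10: 150 = 150
  break 11: 130 = 130
This matches the lower bound, so 11 is optimal.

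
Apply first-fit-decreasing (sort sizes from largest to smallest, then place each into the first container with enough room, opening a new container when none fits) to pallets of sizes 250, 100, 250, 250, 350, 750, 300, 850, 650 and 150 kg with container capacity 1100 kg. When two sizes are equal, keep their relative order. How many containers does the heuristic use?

4

Sorted descending: 850, 750, 650, 350, 300, 250, 250, 250, 150, 100.
  850 → container 1 (new)  [load 850/1100]
  750 → container 2 (new)  [load 750/1100]
  650 → container 3 (new)  [load 650/1100]
  350 → container 2  [load 1100/1100]
  300 → container 3  [load 950/1100]
  250 → container 1  [load 1100/1100]
  250 → container 4 (new)  [load 250/1100]
  250 → container 4  [load 500/1100]
  150 → container 3  [load 1100/1100]
  100 → container 4  [load 600/1100]
4 containers opened.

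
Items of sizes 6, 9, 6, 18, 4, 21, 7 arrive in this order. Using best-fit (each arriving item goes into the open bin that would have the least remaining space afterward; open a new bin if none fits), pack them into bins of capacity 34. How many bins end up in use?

  6 → bin 1 (new)  [load 6/34]
  9 → bin 1  [load 15/34]
  6 → bin 1  [load 21/34]
  18 → bin 2 (new)  [load 18/34]
  4 → bin 1  [load 25/34]
  21 → bin 3 (new)  [load 21/34]
  7 → bin 1  [load 32/34]
3 bins opened.

3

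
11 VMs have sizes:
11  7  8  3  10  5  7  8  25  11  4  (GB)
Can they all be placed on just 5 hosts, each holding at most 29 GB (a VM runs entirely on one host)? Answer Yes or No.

Yes

A valid assignment using 4 hosts:
  host 1: 25 + 4 = 29
  host 2: 11 + 11 + 7 = 29
  host 3: 10 + 8 + 8 + 3 = 29
  host 4: 7 + 5 = 12
That uses only 4 ≤ 5, so 5 hosts are enough.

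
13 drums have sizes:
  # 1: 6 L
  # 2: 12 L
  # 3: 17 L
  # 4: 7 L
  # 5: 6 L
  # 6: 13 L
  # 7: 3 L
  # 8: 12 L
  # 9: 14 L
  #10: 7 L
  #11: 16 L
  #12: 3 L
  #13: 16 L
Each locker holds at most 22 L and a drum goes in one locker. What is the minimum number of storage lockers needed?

7

Total = 17 + 16 + 16 + 14 + 13 + 12 + 12 + 7 + 7 + 6 + 6 + 3 + 3 = 132 L.
Lower bound: ⌈132/22⌉ = 6 storage lockers.
Also, 7 drums each exceed 11 L, and no two of those can share a locker, so at least 7 storage lockers are needed.
A packing using 7 storage lockers:
  locker 1: 17 + 3 = 20
  locker 2: 16 + 6 = 22
  locker 3: 16 + 6 = 22
  locker 4: 14 + 7 = 21
  locker 5: 13 + 7 = 20
  locker 6: 12 + 3 = 15
  locker 7: 12 = 12
This matches the lower bound, so 7 is optimal.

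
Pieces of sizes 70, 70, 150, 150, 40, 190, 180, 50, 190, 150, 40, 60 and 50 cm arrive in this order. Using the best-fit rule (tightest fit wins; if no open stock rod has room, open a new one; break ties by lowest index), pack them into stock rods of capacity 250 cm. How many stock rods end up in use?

  70 → stock rod 1 (new)  [load 70/250]
  70 → stock rod 1  [load 140/250]
  150 → stock rod 2 (new)  [load 150/250]
  150 → stock rod 3 (new)  [load 150/250]
  40 → stock rod 2  [load 190/250]
  190 → stock rod 4 (new)  [load 190/250]
  180 → stock rod 5 (new)  [load 180/250]
  50 → stock rod 2  [load 240/250]
  190 → stock rod 6 (new)  [load 190/250]
  150 → stock rod 7 (new)  [load 150/250]
  40 → stock rod 4  [load 230/250]
  60 → stock rod 6  [load 250/250]
  50 → stock rod 5  [load 230/250]
7 stock rods opened.

7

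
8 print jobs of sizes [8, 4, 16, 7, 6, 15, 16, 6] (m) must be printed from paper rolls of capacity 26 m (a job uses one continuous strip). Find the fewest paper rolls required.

4

Total = 16 + 16 + 15 + 8 + 7 + 6 + 6 + 4 = 78 m.
Lower bound: ⌈78/26⌉ = 3 paper rolls.
A packing using 4 paper rolls:
  roll 1: 16 + 8 = 24
  roll 2: 16 + 7 = 23
  roll 3: 15 + 6 + 4 = 25
  roll 4: 6 = 6
No arrangement into 3 paper rolls stays within capacity, so 4 is optimal.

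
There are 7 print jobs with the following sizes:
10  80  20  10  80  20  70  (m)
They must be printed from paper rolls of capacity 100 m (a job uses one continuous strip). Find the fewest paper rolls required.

Total = 80 + 80 + 70 + 20 + 20 + 10 + 10 = 290 m.
Lower bound: ⌈290/100⌉ = 3 paper rolls.
A packing using 3 paper rolls:
  roll 1: 80 + 20 = 100
  roll 2: 80 + 20 = 100
  roll 3: 70 + 10 + 10 = 90
This matches the lower bound, so 3 is optimal.

3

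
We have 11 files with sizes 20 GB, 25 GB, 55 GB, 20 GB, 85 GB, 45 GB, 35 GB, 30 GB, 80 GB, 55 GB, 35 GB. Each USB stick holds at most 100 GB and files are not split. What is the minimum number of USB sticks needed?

5

Total = 85 + 80 + 55 + 55 + 45 + 35 + 35 + 30 + 25 + 20 + 20 = 485 GB.
Lower bound: ⌈485/100⌉ = 5 USB sticks.
A packing using 5 USB sticks:
  USB stick 1: 85 = 85
  USB stick 2: 80 + 20 = 100
  USB stick 3: 55 + 45 = 100
  USB stick 4: 55 + 25 + 20 = 100
  USB stick 5: 35 + 35 + 30 = 100
This matches the lower bound, so 5 is optimal.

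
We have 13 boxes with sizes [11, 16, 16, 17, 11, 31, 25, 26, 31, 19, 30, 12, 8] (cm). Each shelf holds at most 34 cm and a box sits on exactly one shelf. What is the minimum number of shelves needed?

9

Total = 31 + 31 + 30 + 26 + 25 + 19 + 17 + 16 + 16 + 12 + 11 + 11 + 8 = 253 cm.
Lower bound: ⌈253/34⌉ = 8 shelves.
A packing using 9 shelves:
  shelf 1: 31 = 31
  shelf 2: 31 = 31
  shelf 3: 30 = 30
  shelf 4: 26 + 8 = 34
  shelf 5: 25 = 25
  shelf 6: 19 + 12 = 31
  shelf 7: 17 + 16 = 33
  shelf 8: 16 + 11 = 27
  shelf 9: 11 = 11
No arrangement into 8 shelves stays within capacity, so 9 is optimal.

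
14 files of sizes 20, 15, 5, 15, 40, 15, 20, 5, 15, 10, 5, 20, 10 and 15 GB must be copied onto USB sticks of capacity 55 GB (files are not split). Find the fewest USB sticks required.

4

Total = 40 + 20 + 20 + 20 + 15 + 15 + 15 + 15 + 15 + 10 + 10 + 5 + 5 + 5 = 210 GB.
Lower bound: ⌈210/55⌉ = 4 USB sticks.
A packing using 4 USB sticks:
  USB stick 1: 40 + 15 = 55
  USB stick 2: 20 + 20 + 15 = 55
  USB stick 3: 20 + 15 + 15 + 5 = 55
  USB stick 4: 15 + 10 + 10 + 5 + 5 = 45
This matches the lower bound, so 4 is optimal.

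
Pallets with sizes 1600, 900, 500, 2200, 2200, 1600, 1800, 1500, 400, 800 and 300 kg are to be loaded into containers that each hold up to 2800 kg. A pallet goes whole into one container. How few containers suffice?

Total = 2200 + 2200 + 1800 + 1600 + 1600 + 1500 + 900 + 800 + 500 + 400 + 300 = 13800 kg.
Lower bound: ⌈13800/2800⌉ = 5 containers.
Also, 6 pallets each exceed 1400 kg, and no two of those can share a container, so at least 6 containers are needed.
A packing using 6 containers:
  container 1: 2200 + 500 = 2700
  container 2: 2200 + 400 = 2600
  container 3: 1800 + 900 = 2700
  container 4: 1600 + 800 + 300 = 2700
  container 5: 1600 = 1600
  container 6: 1500 = 1500
This matches the lower bound, so 6 is optimal.

6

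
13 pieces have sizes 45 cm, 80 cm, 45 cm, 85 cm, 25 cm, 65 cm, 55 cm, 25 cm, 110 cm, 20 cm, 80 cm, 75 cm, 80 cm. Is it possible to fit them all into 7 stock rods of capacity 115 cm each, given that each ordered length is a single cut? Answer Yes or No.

No

Total = 790 cm; ⌈790/115⌉ = 7.
The bound of 7 does not rule out 7, but exhaustive search shows no assignment into 7 stock rods of capacity 115 cm exists — the minimum is 8.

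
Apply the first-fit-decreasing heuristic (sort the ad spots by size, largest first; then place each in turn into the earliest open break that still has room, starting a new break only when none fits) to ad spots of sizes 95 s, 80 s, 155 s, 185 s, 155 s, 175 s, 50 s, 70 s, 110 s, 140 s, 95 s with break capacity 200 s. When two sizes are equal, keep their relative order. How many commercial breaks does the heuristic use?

8

Sorted descending: 185, 175, 155, 155, 140, 110, 95, 95, 80, 70, 50.
  185 → break 1 (new)  [load 185/200]
  175 → break 2 (new)  [load 175/200]
  155 → break 3 (new)  [load 155/200]
  155 → break 4 (new)  [load 155/200]
  140 → break 5 (new)  [load 140/200]
  110 → break 6 (new)  [load 110/200]
  95 → break 7 (new)  [load 95/200]
  95 → break 7  [load 190/200]
  80 → break 6  [load 190/200]
  70 → break 8 (new)  [load 70/200]
  50 → break 5  [load 190/200]
8 commercial breaks opened.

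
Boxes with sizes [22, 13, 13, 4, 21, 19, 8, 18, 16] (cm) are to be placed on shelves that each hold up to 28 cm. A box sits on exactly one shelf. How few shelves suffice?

6

Total = 22 + 21 + 19 + 18 + 16 + 13 + 13 + 8 + 4 = 134 cm.
Lower bound: ⌈134/28⌉ = 5 shelves.
A packing using 6 shelves:
  shelf 1: 22 + 4 = 26
  shelf 2: 21 = 21
  shelf 3: 19 + 8 = 27
  shelf 4: 18 = 18
  shelf 5: 16 = 16
  shelf 6: 13 + 13 = 26
No arrangement into 5 shelves stays within capacity, so 6 is optimal.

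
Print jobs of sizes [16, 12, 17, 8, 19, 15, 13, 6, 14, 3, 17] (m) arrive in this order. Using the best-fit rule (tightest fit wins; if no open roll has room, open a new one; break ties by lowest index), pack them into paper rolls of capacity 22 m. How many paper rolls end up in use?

  16 → roll 1 (new)  [load 16/22]
  12 → roll 2 (new)  [load 12/22]
  17 → roll 3 (new)  [load 17/22]
  8 → roll 2  [load 20/22]
  19 → roll 4 (new)  [load 19/22]
  15 → roll 5 (new)  [load 15/22]
  13 → roll 6 (new)  [load 13/22]
  6 → roll 1  [load 22/22]
  14 → roll 7 (new)  [load 14/22]
  3 → roll 4  [load 22/22]
  17 → roll 8 (new)  [load 17/22]
8 paper rolls opened.

8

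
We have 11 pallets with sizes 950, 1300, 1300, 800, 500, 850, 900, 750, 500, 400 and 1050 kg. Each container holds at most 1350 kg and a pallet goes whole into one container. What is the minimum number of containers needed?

8

Total = 1300 + 1300 + 1050 + 950 + 900 + 850 + 800 + 750 + 500 + 500 + 400 = 9300 kg.
Lower bound: ⌈9300/1350⌉ = 7 containers.
Also, 8 pallets each exceed 675 kg, and no two of those can share a container, so at least 8 containers are needed.
A packing using 8 containers:
  container 1: 1300 = 1300
  container 2: 1300 = 1300
  container 3: 1050 = 1050
  container 4: 950 + 400 = 1350
  container 5: 900 = 900
  container 6: 850 + 500 = 1350
  container 7: 800 + 500 = 1300
  container 8: 750 = 750
This matches the lower bound, so 8 is optimal.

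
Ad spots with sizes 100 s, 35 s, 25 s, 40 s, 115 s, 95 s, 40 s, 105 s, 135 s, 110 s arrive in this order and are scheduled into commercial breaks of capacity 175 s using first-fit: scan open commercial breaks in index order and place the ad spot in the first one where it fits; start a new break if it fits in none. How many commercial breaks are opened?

  100 → break 1 (new)  [load 100/175]
  35 → break 1  [load 135/175]
  25 → break 1  [load 160/175]
  40 → break 2 (new)  [load 40/175]
  115 → break 2  [load 155/175]
  95 → break 3 (new)  [load 95/175]
  40 → break 3  [load 135/175]
  105 → break 4 (new)  [load 105/175]
  135 → break 5 (new)  [load 135/175]
  110 → break 6 (new)  [load 110/175]
6 commercial breaks opened.

6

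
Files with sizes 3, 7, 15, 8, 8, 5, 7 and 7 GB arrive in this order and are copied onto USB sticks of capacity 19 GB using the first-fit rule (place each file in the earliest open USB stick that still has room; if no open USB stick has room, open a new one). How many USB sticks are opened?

  3 → USB stick 1 (new)  [load 3/19]
  7 → USB stick 1  [load 10/19]
  15 → USB stick 2 (new)  [load 15/19]
  8 → USB stick 1  [load 18/19]
  8 → USB stick 3 (new)  [load 8/19]
  5 → USB stick 3  [load 13/19]
  7 → USB stick 4 (new)  [load 7/19]
  7 → USB stick 4  [load 14/19]
4 USB sticks opened.

4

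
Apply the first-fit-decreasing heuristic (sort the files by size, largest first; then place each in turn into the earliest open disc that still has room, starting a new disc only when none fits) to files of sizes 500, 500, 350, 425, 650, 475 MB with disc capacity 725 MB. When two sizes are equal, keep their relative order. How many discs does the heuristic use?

Sorted descending: 650, 500, 500, 475, 425, 350.
  650 → disc 1 (new)  [load 650/725]
  500 → disc 2 (new)  [load 500/725]
  500 → disc 3 (new)  [load 500/725]
  475 → disc 4 (new)  [load 475/725]
  425 → disc 5 (new)  [load 425/725]
  350 → disc 6 (new)  [load 350/725]
6 discs opened.

6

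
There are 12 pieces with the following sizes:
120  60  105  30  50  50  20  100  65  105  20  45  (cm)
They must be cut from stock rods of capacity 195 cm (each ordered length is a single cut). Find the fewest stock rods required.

Total = 120 + 105 + 105 + 100 + 65 + 60 + 50 + 50 + 45 + 30 + 20 + 20 = 770 cm.
Lower bound: ⌈770/195⌉ = 4 stock rods.
A packing using 4 stock rods:
  stock rod 1: 120 + 65 = 185
  stock rod 2: 105 + 60 + 30 = 195
  stock rod 3: 105 + 50 + 20 + 20 = 195
  stock rod 4: 100 + 50 + 45 = 195
This matches the lower bound, so 4 is optimal.

4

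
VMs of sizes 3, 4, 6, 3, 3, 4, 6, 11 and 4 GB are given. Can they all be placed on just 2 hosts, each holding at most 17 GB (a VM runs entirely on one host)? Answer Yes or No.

No

Total = 44 GB; ⌈44/17⌉ = 3.
At least 3 hosts are required, but only 2 are allowed.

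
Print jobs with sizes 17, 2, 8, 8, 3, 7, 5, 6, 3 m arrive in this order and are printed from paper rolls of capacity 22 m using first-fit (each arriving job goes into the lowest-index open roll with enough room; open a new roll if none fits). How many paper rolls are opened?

  17 → roll 1 (new)  [load 17/22]
  2 → roll 1  [load 19/22]
  8 → roll 2 (new)  [load 8/22]
  8 → roll 2  [load 16/22]
  3 → roll 1  [load 22/22]
  7 → roll 3 (new)  [load 7/22]
  5 → roll 2  [load 21/22]
  6 → roll 3  [load 13/22]
  3 → roll 3  [load 16/22]
3 paper rolls opened.

3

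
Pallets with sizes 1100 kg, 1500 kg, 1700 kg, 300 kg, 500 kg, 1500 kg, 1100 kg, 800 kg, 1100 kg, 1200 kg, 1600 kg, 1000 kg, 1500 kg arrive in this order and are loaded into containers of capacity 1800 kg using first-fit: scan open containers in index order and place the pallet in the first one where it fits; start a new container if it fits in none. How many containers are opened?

  1100 → container 1 (new)  [load 1100/1800]
  1500 → container 2 (new)  [load 1500/1800]
  1700 → container 3 (new)  [load 1700/1800]
  300 → container 1  [load 1400/1800]
  500 → container 4 (new)  [load 500/1800]
  1500 → container 5 (new)  [load 1500/1800]
  1100 → container 4  [load 1600/1800]
  800 → container 6 (new)  [load 800/1800]
  1100 → container 7 (new)  [load 1100/1800]
  1200 → container 8 (new)  [load 1200/1800]
  1600 → container 9 (new)  [load 1600/1800]
  1000 → container 6  [load 1800/1800]
  1500 → container 10 (new)  [load 1500/1800]
10 containers opened.

10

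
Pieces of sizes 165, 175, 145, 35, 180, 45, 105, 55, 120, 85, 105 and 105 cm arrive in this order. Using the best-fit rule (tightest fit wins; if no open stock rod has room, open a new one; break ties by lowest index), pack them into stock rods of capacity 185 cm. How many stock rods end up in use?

9

  165 → stock rod 1 (new)  [load 165/185]
  175 → stock rod 2 (new)  [load 175/185]
  145 → stock rod 3 (new)  [load 145/185]
  35 → stock rod 3  [load 180/185]
  180 → stock rod 4 (new)  [load 180/185]
  45 → stock rod 5 (new)  [load 45/185]
  105 → stock rod 5  [load 150/185]
  55 → stock rod 6 (new)  [load 55/185]
  120 → stock rod 6  [load 175/185]
  85 → stock rod 7 (new)  [load 85/185]
  105 → stock rod 8 (new)  [load 105/185]
  105 → stock rod 9 (new)  [load 105/185]
9 stock rods opened.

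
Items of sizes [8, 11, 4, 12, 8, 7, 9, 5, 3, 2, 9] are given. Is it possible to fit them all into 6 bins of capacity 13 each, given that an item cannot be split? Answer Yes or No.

Total = 78; ⌈78/13⌉ = 6.
7 items each exceed half the capacity and cannot share a bin, forcing at least 7 bins.
At least 7 bins are required, but only 6 are allowed.

No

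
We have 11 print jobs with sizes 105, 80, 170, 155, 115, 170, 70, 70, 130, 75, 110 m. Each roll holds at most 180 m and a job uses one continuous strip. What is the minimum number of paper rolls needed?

Total = 170 + 170 + 155 + 130 + 115 + 110 + 105 + 80 + 75 + 70 + 70 = 1250 m.
Lower bound: ⌈1250/180⌉ = 7 paper rolls.
A packing using 8 paper rolls:
  roll 1: 170 = 170
  roll 2: 170 = 170
  roll 3: 155 = 155
  roll 4: 130 = 130
  roll 5: 115 = 115
  roll 6: 110 + 70 = 180
  roll 7: 105 + 75 = 180
  roll 8: 80 + 70 = 150
No arrangement into 7 paper rolls stays within capacity, so 8 is optimal.

8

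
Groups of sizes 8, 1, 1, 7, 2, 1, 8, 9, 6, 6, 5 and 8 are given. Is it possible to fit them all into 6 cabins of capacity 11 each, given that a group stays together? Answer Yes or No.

No

Total = 62; ⌈62/11⌉ = 6.
7 groups each exceed half the capacity and cannot share a cabin, forcing at least 7 cabins.
At least 7 cabins are required, but only 6 are allowed.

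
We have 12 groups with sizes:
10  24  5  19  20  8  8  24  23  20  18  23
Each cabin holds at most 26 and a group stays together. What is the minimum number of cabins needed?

Total = 24 + 24 + 23 + 23 + 20 + 20 + 19 + 18 + 10 + 8 + 8 + 5 = 202.
Lower bound: ⌈202/26⌉ = 8 cabins.
A packing using 9 cabins:
  cabin 1: 24 = 24
  cabin 2: 24 = 24
  cabin 3: 23 = 23
  cabin 4: 23 = 23
  cabin 5: 20 + 5 = 25
  cabin 6: 20 = 20
  cabin 7: 19 = 19
  cabin 8: 18 + 8 = 26
  cabin 9: 10 + 8 = 18
No arrangement into 8 cabins stays within capacity, so 9 is optimal.

9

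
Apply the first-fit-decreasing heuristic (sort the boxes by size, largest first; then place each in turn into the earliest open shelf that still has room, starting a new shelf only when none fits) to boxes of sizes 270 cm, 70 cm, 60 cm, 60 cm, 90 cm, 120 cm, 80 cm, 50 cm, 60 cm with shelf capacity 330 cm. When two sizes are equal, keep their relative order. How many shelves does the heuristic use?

3

Sorted descending: 270, 120, 90, 80, 70, 60, 60, 60, 50.
  270 → shelf 1 (new)  [load 270/330]
  120 → shelf 2 (new)  [load 120/330]
  90 → shelf 2  [load 210/330]
  80 → shelf 2  [load 290/330]
  70 → shelf 3 (new)  [load 70/330]
  60 → shelf 1  [load 330/330]
  60 → shelf 3  [load 130/330]
  60 → shelf 3  [load 190/330]
  50 → shelf 3  [load 240/330]
3 shelves opened.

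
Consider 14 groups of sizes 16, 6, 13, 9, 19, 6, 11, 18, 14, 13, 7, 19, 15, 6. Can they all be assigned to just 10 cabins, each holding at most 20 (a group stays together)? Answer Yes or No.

Yes

A valid assignment using 10 cabins:
  cabin 1: 19 = 19
  cabin 2: 19 = 19
  cabin 3: 18 = 18
  cabin 4: 16 = 16
  cabin 5: 15 = 15
  cabin 6: 14 + 6 = 20
  cabin 7: 13 + 7 = 20
  cabin 8: 13 + 6 = 19
  cabin 9: 11 + 9 = 20
  cabin 10: 6 = 6
Every load is within 20, so 10 cabins suffice.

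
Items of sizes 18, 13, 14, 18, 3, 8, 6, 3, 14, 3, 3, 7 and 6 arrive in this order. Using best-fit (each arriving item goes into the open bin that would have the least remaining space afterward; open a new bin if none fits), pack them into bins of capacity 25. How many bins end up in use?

5

  18 → bin 1 (new)  [load 18/25]
  13 → bin 2 (new)  [load 13/25]
  14 → bin 3 (new)  [load 14/25]
  18 → bin 4 (new)  [load 18/25]
  3 → bin 1  [load 21/25]
  8 → bin 3  [load 22/25]
  6 → bin 4  [load 24/25]
  3 → bin 3  [load 25/25]
  14 → bin 5 (new)  [load 14/25]
  3 → bin 1  [load 24/25]
  3 → bin 5  [load 17/25]
  7 → bin 5  [load 24/25]
  6 → bin 2  [load 19/25]
5 bins opened.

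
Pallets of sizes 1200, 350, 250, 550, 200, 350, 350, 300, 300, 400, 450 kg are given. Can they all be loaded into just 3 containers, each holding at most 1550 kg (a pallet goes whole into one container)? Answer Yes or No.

No

Total = 4700 kg; ⌈4700/1550⌉ = 4.
At least 4 containers are required, but only 3 are allowed.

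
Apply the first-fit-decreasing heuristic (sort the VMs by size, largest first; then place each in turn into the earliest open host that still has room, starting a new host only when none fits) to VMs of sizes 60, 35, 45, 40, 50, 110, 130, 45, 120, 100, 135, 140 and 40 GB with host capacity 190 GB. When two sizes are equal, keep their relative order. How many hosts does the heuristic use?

Sorted descending: 140, 135, 130, 120, 110, 100, 60, 50, 45, 45, 40, 40, 35.
  140 → host 1 (new)  [load 140/190]
  135 → host 2 (new)  [load 135/190]
  130 → host 3 (new)  [load 130/190]
  120 → host 4 (new)  [load 120/190]
  110 → host 5 (new)  [load 110/190]
  100 → host 6 (new)  [load 100/190]
  60 → host 3  [load 190/190]
  50 → host 1  [load 190/190]
  45 → host 2  [load 180/190]
  45 → host 4  [load 165/190]
  40 → host 5  [load 150/190]
  40 → host 5  [load 190/190]
  35 → host 6  [load 135/190]
6 hosts opened.

6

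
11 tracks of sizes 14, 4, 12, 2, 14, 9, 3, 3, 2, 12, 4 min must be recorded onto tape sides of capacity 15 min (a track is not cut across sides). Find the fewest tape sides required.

Total = 14 + 14 + 12 + 12 + 9 + 4 + 4 + 3 + 3 + 2 + 2 = 79 min.
Lower bound: ⌈79/15⌉ = 6 tape sides.
A packing using 6 tape sides:
  side 1: 14 = 14
  side 2: 14 = 14
  side 3: 12 + 3 = 15
  side 4: 12 + 3 = 15
  side 5: 9 + 4 + 2 = 15
  side 6: 4 + 2 = 6
This matches the lower bound, so 6 is optimal.

6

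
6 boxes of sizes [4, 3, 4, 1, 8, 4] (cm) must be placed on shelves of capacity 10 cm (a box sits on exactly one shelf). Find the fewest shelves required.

Total = 8 + 4 + 4 + 4 + 3 + 1 = 24 cm.
Lower bound: ⌈24/10⌉ = 3 shelves.
A packing using 3 shelves:
  shelf 1: 8 + 1 = 9
  shelf 2: 4 + 4 = 8
  shelf 3: 4 + 3 = 7
This matches the lower bound, so 3 is optimal.

3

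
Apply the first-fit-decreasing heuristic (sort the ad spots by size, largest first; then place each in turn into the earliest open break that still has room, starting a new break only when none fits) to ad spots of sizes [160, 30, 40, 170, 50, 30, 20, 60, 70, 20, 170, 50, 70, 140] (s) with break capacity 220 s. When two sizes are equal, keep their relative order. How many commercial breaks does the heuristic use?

Sorted descending: 170, 170, 160, 140, 70, 70, 60, 50, 50, 40, 30, 30, 20, 20.
  170 → break 1 (new)  [load 170/220]
  170 → break 2 (new)  [load 170/220]
  160 → break 3 (new)  [load 160/220]
  140 → break 4 (new)  [load 140/220]
  70 → break 4  [load 210/220]
  70 → break 5 (new)  [load 70/220]
  60 → break 3  [load 220/220]
  50 → break 1  [load 220/220]
  50 → break 2  [load 220/220]
  40 → break 5  [load 110/220]
  30 → break 5  [load 140/220]
  30 → break 5  [load 170/220]
  20 → break 5  [load 190/220]
  20 → break 5  [load 210/220]
5 commercial breaks opened.

5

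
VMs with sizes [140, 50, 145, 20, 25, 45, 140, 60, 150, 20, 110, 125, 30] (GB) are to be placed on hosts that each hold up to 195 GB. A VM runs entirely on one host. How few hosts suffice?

6

Total = 150 + 145 + 140 + 140 + 125 + 110 + 60 + 50 + 45 + 30 + 25 + 20 + 20 = 1060 GB.
Lower bound: ⌈1060/195⌉ = 6 hosts.
A packing using 6 hosts:
  host 1: 150 + 45 = 195
  host 2: 145 + 50 = 195
  host 3: 140 + 30 + 25 = 195
  host 4: 140 + 20 + 20 = 180
  host 5: 125 + 60 = 185
  host 6: 110 = 110
This matches the lower bound, so 6 is optimal.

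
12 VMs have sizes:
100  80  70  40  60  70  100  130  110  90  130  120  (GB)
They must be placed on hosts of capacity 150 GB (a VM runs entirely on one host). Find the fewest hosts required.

9

Total = 130 + 130 + 120 + 110 + 100 + 100 + 90 + 80 + 70 + 70 + 60 + 40 = 1100 GB.
Lower bound: ⌈1100/150⌉ = 8 hosts.
A packing using 9 hosts:
  host 1: 130 = 130
  host 2: 130 = 130
  host 3: 120 = 120
  host 4: 110 + 40 = 150
  host 5: 100 = 100
  host 6: 100 = 100
  host 7: 90 + 60 = 150
  host 8: 80 + 70 = 150
  host 9: 70 = 70
No arrangement into 8 hosts stays within capacity, so 9 is optimal.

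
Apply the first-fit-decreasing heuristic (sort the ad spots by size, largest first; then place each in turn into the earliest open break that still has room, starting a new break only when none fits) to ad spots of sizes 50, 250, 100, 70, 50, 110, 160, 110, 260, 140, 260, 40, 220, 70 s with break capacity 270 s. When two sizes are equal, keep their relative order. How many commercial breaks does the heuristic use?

8

Sorted descending: 260, 260, 250, 220, 160, 140, 110, 110, 100, 70, 70, 50, 50, 40.
  260 → break 1 (new)  [load 260/270]
  260 → break 2 (new)  [load 260/270]
  250 → break 3 (new)  [load 250/270]
  220 → break 4 (new)  [load 220/270]
  160 → break 5 (new)  [load 160/270]
  140 → break 6 (new)  [load 140/270]
  110 → break 5  [load 270/270]
  110 → break 6  [load 250/270]
  100 → break 7 (new)  [load 100/270]
  70 → break 7  [load 170/270]
  70 → break 7  [load 240/270]
  50 → break 4  [load 270/270]
  50 → break 8 (new)  [load 50/270]
  40 → break 8  [load 90/270]
8 commercial breaks opened.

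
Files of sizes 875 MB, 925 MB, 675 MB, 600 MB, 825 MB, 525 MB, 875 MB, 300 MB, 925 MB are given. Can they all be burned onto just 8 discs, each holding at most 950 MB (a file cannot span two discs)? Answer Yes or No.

A valid assignment using 8 discs:
  disc 1: 925 = 925
  disc 2: 925 = 925
  disc 3: 875 = 875
  disc 4: 875 = 875
  disc 5: 825 = 825
  disc 6: 675 = 675
  disc 7: 600 + 300 = 900
  disc 8: 525 = 525
Every load is within 950 MB, so 8 discs suffice.

Yes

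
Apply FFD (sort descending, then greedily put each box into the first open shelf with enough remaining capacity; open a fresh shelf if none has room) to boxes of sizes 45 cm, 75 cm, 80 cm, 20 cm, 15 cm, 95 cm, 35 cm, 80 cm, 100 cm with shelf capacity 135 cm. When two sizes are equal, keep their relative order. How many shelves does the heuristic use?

Sorted descending: 100, 95, 80, 80, 75, 45, 35, 20, 15.
  100 → shelf 1 (new)  [load 100/135]
  95 → shelf 2 (new)  [load 95/135]
  80 → shelf 3 (new)  [load 80/135]
  80 → shelf 4 (new)  [load 80/135]
  75 → shelf 5 (new)  [load 75/135]
  45 → shelf 3  [load 125/135]
  35 → shelf 1  [load 135/135]
  20 → shelf 2  [load 115/135]
  15 → shelf 2  [load 130/135]
5 shelves opened.

5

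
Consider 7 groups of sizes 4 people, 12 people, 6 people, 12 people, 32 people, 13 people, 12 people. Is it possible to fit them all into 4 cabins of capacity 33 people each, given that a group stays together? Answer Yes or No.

A valid assignment using 3 cabins:
  cabin 1: 32 = 32
  cabin 2: 13 + 12 + 6 = 31
  cabin 3: 12 + 12 + 4 = 28
That uses only 3 ≤ 4, so 4 cabins are enough.

Yes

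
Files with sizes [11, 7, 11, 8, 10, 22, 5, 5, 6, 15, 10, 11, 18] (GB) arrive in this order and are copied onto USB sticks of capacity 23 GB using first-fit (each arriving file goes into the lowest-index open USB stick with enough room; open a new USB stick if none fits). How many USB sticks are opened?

  11 → USB stick 1 (new)  [load 11/23]
  7 → USB stick 1  [load 18/23]
  11 → USB stick 2 (new)  [load 11/23]
  8 → USB stick 2  [load 19/23]
  10 → USB stick 3 (new)  [load 10/23]
  22 → USB stick 4 (new)  [load 22/23]
  5 → USB stick 1  [load 23/23]
  5 → USB stick 3  [load 15/23]
  6 → USB stick 3  [load 21/23]
  15 → USB stick 5 (new)  [load 15/23]
  10 → USB stick 6 (new)  [load 10/23]
  11 → USB stick 6  [load 21/23]
  18 → USB stick 7 (new)  [load 18/23]
7 USB sticks opened.

7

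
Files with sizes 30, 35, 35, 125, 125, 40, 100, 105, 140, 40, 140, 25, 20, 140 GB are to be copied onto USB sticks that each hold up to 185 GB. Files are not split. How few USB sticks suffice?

7

Total = 140 + 140 + 140 + 125 + 125 + 105 + 100 + 40 + 40 + 35 + 35 + 30 + 25 + 20 = 1100 GB.
Lower bound: ⌈1100/185⌉ = 6 USB sticks.
Also, 7 files each exceed 185/2 GB, and no two of those can share a USB stick, so at least 7 USB sticks are needed.
A packing using 7 USB sticks:
  USB stick 1: 140 + 40 = 180
  USB stick 2: 140 + 40 = 180
  USB stick 3: 140 + 35 = 175
  USB stick 4: 125 + 35 + 25 = 185
  USB stick 5: 125 + 30 + 20 = 175
  USB stick 6: 105 = 105
  USB stick 7: 100 = 100
This matches the lower bound, so 7 is optimal.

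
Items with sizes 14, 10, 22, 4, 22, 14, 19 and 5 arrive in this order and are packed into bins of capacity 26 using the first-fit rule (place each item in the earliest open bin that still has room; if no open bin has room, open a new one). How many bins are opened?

  14 → bin 1 (new)  [load 14/26]
  10 → bin 1  [load 24/26]
  22 → bin 2 (new)  [load 22/26]
  4 → bin 2  [load 26/26]
  22 → bin 3 (new)  [load 22/26]
  14 → bin 4 (new)  [load 14/26]
  19 → bin 5 (new)  [load 19/26]
  5 → bin 4  [load 19/26]
5 bins opened.

5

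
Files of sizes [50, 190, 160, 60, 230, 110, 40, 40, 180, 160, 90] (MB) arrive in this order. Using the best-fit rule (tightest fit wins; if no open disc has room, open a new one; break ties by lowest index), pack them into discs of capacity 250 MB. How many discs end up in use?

  50 → disc 1 (new)  [load 50/250]
  190 → disc 1  [load 240/250]
  160 → disc 2 (new)  [load 160/250]
  60 → disc 2  [load 220/250]
  230 → disc 3 (new)  [load 230/250]
  110 → disc 4 (new)  [load 110/250]
  40 → disc 4  [load 150/250]
  40 → disc 4  [load 190/250]
  180 → disc 5 (new)  [load 180/250]
  160 → disc 6 (new)  [load 160/250]
  90 → disc 6  [load 250/250]
6 discs opened.

6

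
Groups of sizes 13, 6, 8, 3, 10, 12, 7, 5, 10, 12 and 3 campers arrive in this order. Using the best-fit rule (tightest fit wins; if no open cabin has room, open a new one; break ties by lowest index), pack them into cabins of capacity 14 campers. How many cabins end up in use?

  13 → cabin 1 (new)  [load 13/14]
  6 → cabin 2 (new)  [load 6/14]
  8 → cabin 2  [load 14/14]
  3 → cabin 3 (new)  [load 3/14]
  10 → cabin 3  [load 13/14]
  12 → cabin 4 (new)  [load 12/14]
  7 → cabin 5 (new)  [load 7/14]
  5 → cabin 5  [load 12/14]
  10 → cabin 6 (new)  [load 10/14]
  12 → cabin 7 (new)  [load 12/14]
  3 → cabin 6  [load 13/14]
7 cabins opened.

7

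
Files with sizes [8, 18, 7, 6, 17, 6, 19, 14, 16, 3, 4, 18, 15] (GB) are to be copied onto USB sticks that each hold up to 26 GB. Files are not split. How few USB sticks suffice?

7

Total = 19 + 18 + 18 + 17 + 16 + 15 + 14 + 8 + 7 + 6 + 6 + 4 + 3 = 151 GB.
Lower bound: ⌈151/26⌉ = 6 USB sticks.
Also, 7 files each exceed 13 GB, and no two of those can share a USB stick, so at least 7 USB sticks are needed.
A packing using 7 USB sticks:
  USB stick 1: 19 + 7 = 26
  USB stick 2: 18 + 8 = 26
  USB stick 3: 18 + 6 = 24
  USB stick 4: 17 + 6 + 3 = 26
  USB stick 5: 16 + 4 = 20
  USB stick 6: 15 = 15
  USB stick 7: 14 = 14
This matches the lower bound, so 7 is optimal.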